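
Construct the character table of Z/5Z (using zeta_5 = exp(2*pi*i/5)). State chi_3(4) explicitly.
Character table of Z/5Z (irreps indexed chi_0,...,chi_4 with chi_k(m) = zeta_5^(k*m), zeta_5 = exp(2*pi*i/5)):
  irrep \ class  {0} (size 1)  {1} (size 1)    {2} (size 1)    {3} (size 1)    {4} (size 1)  
  chi_0          1             1               1               1               1             
  chi_1          1             exp(2*I*pi/5)   exp(4*I*pi/5)   exp(-4*I*pi/5)  exp(-2*I*pi/5)
  chi_2          1             exp(4*I*pi/5)   exp(-2*I*pi/5)  exp(2*I*pi/5)   exp(-4*I*pi/5)
  chi_3          1             exp(-4*I*pi/5)  exp(2*I*pi/5)   exp(-2*I*pi/5)  exp(4*I*pi/5) 
  chi_4          1             exp(-2*I*pi/5)  exp(-4*I*pi/5)  exp(4*I*pi/5)   exp(2*I*pi/5) 

Spot check: chi_3(4) = zeta_5^(3*4) = zeta_5^12 = exp(4*I*pi/5).

Argument: Z/5Z is abelian, so all 5 irreducible complex representations are 1-dimensional. They are given by chi_k(m) = zeta_5^(k*m) for k = 0,...,4. Row orthogonality: sum_m chi_k(m) conj(chi_l(m)) = 5 * [k = l].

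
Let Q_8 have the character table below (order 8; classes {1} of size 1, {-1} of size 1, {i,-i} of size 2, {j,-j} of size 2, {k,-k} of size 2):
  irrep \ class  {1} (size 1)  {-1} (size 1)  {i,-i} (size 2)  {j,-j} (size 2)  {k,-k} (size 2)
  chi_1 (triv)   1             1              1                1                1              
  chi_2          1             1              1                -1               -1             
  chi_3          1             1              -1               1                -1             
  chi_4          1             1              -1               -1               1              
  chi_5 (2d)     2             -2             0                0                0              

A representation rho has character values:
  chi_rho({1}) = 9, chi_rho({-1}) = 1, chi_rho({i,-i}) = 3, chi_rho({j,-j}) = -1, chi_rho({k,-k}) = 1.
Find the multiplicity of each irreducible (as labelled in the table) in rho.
Multiplicities: chi_1: 2, chi_2: 2, chi_3: 0, chi_4: 1, chi_5: 2.

Use <chi_rho, chi> = (1/|G|) sum_C |C| * chi_rho(C) * conj(chi(C)) with |G| = 8 for each irreducible chi in the table:
  <chi_rho, chi_1> = (1/8)[1*(9)*conj(1) + 1*(1)*conj(1) + 2*(3)*conj(1) + 2*(-1)*conj(1) + 2*(1)*conj(1)]
      = (1/8)[(9) + (1) + (6) + (-2) + (2)] = 16/8 = 2
  <chi_rho, chi_2> = (1/8)[1*(9)*conj(1) + 1*(1)*conj(1) + 2*(3)*conj(1) + 2*(-1)*conj(-1) + 2*(1)*conj(-1)]
      = (1/8)[(9) + (1) + (6) + (2) + (-2)] = 16/8 = 2
  <chi_rho, chi_3> = (1/8)[1*(9)*conj(1) + 1*(1)*conj(1) + 2*(3)*conj(-1) + 2*(-1)*conj(1) + 2*(1)*conj(-1)]
      = (1/8)[(9) + (1) + (-6) + (-2) + (-2)] = 0/8 = 0
  <chi_rho, chi_4> = (1/8)[1*(9)*conj(1) + 1*(1)*conj(1) + 2*(3)*conj(-1) + 2*(-1)*conj(-1) + 2*(1)*conj(1)]
      = (1/8)[(9) + (1) + (-6) + (2) + (2)] = 8/8 = 1
  <chi_rho, chi_5> = (1/8)[1*(9)*conj(2) + 1*(1)*conj(-2) + 2*(3)*conj(0) + 2*(-1)*conj(0) + 2*(1)*conj(0)]
      = (1/8)[(18) + (-2) + (0) + (0) + (0)] = 16/8 = 2
Dimension check: dim(rho) = sum (mult * dim) = 2*1 + 2*1 + 0*1 + 1*1 + 2*2 = 9 = chi_rho(e) = 9.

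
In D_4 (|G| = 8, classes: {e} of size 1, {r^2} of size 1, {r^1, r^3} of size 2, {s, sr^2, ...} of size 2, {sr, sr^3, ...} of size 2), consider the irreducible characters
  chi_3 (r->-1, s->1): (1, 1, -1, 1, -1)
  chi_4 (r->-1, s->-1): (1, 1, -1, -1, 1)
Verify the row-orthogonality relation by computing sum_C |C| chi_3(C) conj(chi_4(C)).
Sum = 0; so <chi_3, chi_4> = 0 (distinct irreducibles are orthogonal).

Explanation: Compute term by term over conjugacy classes (|C| * chi_3(C) * conj(chi_4(C))):
  1*(1)*conj(1) + 1*(1)*conj(1) + 2*(-1)*conj(-1) + 2*(1)*conj(-1) + 2*(-1)*conj(1)
  = (1) + (1) + (2) + (-2) + (-2)
  = 0.
Dividing by |G| = 8 gives 0/8 = 0, matching the row-orthogonality relation <chi_3, chi_4> = [chi_3 = chi_4].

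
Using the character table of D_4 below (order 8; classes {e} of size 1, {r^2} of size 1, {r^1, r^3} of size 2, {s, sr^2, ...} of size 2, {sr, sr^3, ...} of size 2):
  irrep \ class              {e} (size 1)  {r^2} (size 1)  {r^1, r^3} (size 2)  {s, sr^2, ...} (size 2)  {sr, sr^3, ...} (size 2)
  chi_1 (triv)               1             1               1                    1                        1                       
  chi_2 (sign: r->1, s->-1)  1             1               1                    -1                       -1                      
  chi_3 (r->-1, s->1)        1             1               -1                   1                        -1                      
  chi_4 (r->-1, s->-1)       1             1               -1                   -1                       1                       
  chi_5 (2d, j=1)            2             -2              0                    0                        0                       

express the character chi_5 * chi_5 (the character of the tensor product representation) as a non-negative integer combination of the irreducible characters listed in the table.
chi_5 tensor chi_5 = chi_1 + chi_2 + chi_3 + chi_4 (all other irreducibles have multiplicity 0).

Argument: The character of a tensor product is the pointwise product (chi_5 * chi_5)(C) = chi_5(C) * chi_5(C):
  {e}: (2)*(2), {r^2}: (-2)*(-2), {r^1, r^3}: (0)*(0), {s, sr^2, ...}: (0)*(0), {sr, sr^3, ...}: (0)*(0)
so (chi_5 * chi_5) takes values
  {e} -> 4, {r^2} -> 4, {r^1, r^3} -> 0, {s, sr^2, ...} -> 0, {sr, sr^3, ...} -> 0.
Now take the inner product of this character with each irreducible chi from the table, <chi_5*chi_5, chi> = (1/8) sum_C |C| (chi_5*chi_5)(C) conj(chi(C)):
  <chi_5*chi_5, chi_1> = (1/8)[1*(4)*conj(1) + 1*(4)*conj(1) + 2*(0)*conj(1) + 2*(0)*conj(1) + 2*(0)*conj(1)]
      = (1/8)[(4) + (4) + (0) + (0) + (0)] = 8/8 = 1
  <chi_5*chi_5, chi_2> = (1/8)[1*(4)*conj(1) + 1*(4)*conj(1) + 2*(0)*conj(1) + 2*(0)*conj(-1) + 2*(0)*conj(-1)]
      = (1/8)[(4) + (4) + (0) + (0) + (0)] = 8/8 = 1
  <chi_5*chi_5, chi_3> = (1/8)[1*(4)*conj(1) + 1*(4)*conj(1) + 2*(0)*conj(-1) + 2*(0)*conj(1) + 2*(0)*conj(-1)]
      = (1/8)[(4) + (4) + (0) + (0) + (0)] = 8/8 = 1
  <chi_5*chi_5, chi_4> = (1/8)[1*(4)*conj(1) + 1*(4)*conj(1) + 2*(0)*conj(-1) + 2*(0)*conj(-1) + 2*(0)*conj(1)]
      = (1/8)[(4) + (4) + (0) + (0) + (0)] = 8/8 = 1
  <chi_5*chi_5, chi_5> = (1/8)[1*(4)*conj(2) + 1*(4)*conj(-2) + 2*(0)*conj(0) + 2*(0)*conj(0) + 2*(0)*conj(0)]
      = (1/8)[(8) + (-8) + (0) + (0) + (0)] = 0/8 = 0
Hence the multiplicities are chi_1: 1, chi_2: 1, chi_3: 1, chi_4: 1. Dimension check: dim(chi_5)*dim(chi_5) = 2*2 = 4 and sum (mult * dim) = 1*1 + 1*1 + 1*1 + 1*1 = 4.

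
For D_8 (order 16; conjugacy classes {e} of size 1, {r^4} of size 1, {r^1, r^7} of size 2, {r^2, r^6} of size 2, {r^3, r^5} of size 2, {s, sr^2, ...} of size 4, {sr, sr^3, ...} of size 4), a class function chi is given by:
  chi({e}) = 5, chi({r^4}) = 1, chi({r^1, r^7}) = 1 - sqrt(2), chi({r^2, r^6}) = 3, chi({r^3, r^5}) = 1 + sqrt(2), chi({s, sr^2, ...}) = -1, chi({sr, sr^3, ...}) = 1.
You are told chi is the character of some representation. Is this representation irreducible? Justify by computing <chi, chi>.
Not irreducible (reducible): <chi, chi> = 4 > 1.

Proof sketch: <chi, chi> = (1/|G|) sum_C |C| * |chi(C)|^2 = (1/16)[1*|5|^2 + 1*|1|^2 + 2*|1 - sqrt(2)|^2 + 2*|3|^2 + 2*|1 + sqrt(2)|^2 + 4*|-1|^2 + 4*|1|^2]
  = (1/16)[(25) + (1) + (6 - 4*sqrt(2)) + (18) + (4*sqrt(2) + 6) + (4) + (4)] = 64/16 = 4.
A character is irreducible iff <chi, chi> = 1, so this representation is reducible.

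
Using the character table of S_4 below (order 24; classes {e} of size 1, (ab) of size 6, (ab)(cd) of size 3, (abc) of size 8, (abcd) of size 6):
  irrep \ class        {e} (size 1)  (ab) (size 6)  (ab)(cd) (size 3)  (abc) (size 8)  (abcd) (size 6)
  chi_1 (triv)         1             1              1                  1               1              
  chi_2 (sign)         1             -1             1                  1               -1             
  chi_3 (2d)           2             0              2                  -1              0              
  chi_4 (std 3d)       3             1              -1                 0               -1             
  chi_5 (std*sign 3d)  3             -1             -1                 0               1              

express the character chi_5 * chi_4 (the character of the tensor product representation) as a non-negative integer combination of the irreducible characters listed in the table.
chi_5 tensor chi_4 = chi_2 + chi_3 + chi_4 + chi_5 (all other irreducibles have multiplicity 0).

Details: The character of a tensor product is the pointwise product (chi_5 * chi_4)(C) = chi_5(C) * chi_4(C):
  {e}: (3)*(3), (ab): (-1)*(1), (ab)(cd): (-1)*(-1), (abc): (0)*(0), (abcd): (1)*(-1)
so (chi_5 * chi_4) takes values
  {e} -> 9, (ab) -> -1, (ab)(cd) -> 1, (abc) -> 0, (abcd) -> -1.
Now take the inner product of this character with each irreducible chi from the table, <chi_5*chi_4, chi> = (1/24) sum_C |C| (chi_5*chi_4)(C) conj(chi(C)):
  <chi_5*chi_4, chi_1> = (1/24)[1*(9)*conj(1) + 6*(-1)*conj(1) + 3*(1)*conj(1) + 8*(0)*conj(1) + 6*(-1)*conj(1)]
      = (1/24)[(9) + (-6) + (3) + (0) + (-6)] = 0/24 = 0
  <chi_5*chi_4, chi_2> = (1/24)[1*(9)*conj(1) + 6*(-1)*conj(-1) + 3*(1)*conj(1) + 8*(0)*conj(1) + 6*(-1)*conj(-1)]
      = (1/24)[(9) + (6) + (3) + (0) + (6)] = 24/24 = 1
  <chi_5*chi_4, chi_3> = (1/24)[1*(9)*conj(2) + 6*(-1)*conj(0) + 3*(1)*conj(2) + 8*(0)*conj(-1) + 6*(-1)*conj(0)]
      = (1/24)[(18) + (0) + (6) + (0) + (0)] = 24/24 = 1
  <chi_5*chi_4, chi_4> = (1/24)[1*(9)*conj(3) + 6*(-1)*conj(1) + 3*(1)*conj(-1) + 8*(0)*conj(0) + 6*(-1)*conj(-1)]
      = (1/24)[(27) + (-6) + (-3) + (0) + (6)] = 24/24 = 1
  <chi_5*chi_4, chi_5> = (1/24)[1*(9)*conj(3) + 6*(-1)*conj(-1) + 3*(1)*conj(-1) + 8*(0)*conj(0) + 6*(-1)*conj(1)]
      = (1/24)[(27) + (6) + (-3) + (0) + (-6)] = 24/24 = 1
Hence the multiplicities are chi_2: 1, chi_3: 1, chi_4: 1, chi_5: 1. Dimension check: dim(chi_5)*dim(chi_4) = 3*3 = 9 and sum (mult * dim) = 1*1 + 1*2 + 1*3 + 1*3 = 9.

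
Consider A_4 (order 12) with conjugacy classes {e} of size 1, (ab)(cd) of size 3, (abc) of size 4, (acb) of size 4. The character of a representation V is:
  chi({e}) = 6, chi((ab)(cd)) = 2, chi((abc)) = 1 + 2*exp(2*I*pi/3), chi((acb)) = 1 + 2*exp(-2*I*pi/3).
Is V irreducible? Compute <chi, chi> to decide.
Not irreducible (reducible): <chi, chi> = 6 > 1.

Why: <chi, chi> = (1/|G|) sum_C |C| * |chi(C)|^2 = (1/12)[1*|6|^2 + 3*|2|^2 + 4*|1 + 2*exp(2*I*pi/3)|^2 + 4*|1 + 2*exp(-2*I*pi/3)|^2]
  = (1/12)[(36) + (12) + (12) + (12)] = 72/12 = 6.
(Exp terms are combined using exp(i*s)*conj(exp(i*t)) = exp(i*(s-t)), and sums of them are collapsed using the identity that for every m > 1 the m distinct m-th roots of unity sum to 0, e.g. 1 + exp(2*I*pi/3) + exp(-2*I*pi/3) = 0.)
A character is irreducible iff <chi, chi> = 1, so this representation is reducible.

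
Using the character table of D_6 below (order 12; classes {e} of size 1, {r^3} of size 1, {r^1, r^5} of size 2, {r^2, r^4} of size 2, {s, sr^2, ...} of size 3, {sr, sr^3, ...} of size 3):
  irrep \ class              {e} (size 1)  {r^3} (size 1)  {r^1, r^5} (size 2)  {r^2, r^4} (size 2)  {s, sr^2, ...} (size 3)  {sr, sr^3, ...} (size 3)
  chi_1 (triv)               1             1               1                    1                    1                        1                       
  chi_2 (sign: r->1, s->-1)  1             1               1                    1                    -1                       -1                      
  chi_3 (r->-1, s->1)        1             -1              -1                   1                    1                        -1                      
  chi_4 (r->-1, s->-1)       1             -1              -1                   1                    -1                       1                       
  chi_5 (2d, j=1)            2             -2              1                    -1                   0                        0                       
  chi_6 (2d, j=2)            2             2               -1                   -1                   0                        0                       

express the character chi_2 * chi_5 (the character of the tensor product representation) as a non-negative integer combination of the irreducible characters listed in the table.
chi_2 tensor chi_5 = chi_5 (all other irreducibles have multiplicity 0).

Argument: The character of a tensor product is the pointwise product (chi_2 * chi_5)(C) = chi_2(C) * chi_5(C):
  {e}: (1)*(2), {r^3}: (1)*(-2), {r^1, r^5}: (1)*(1), {r^2, r^4}: (1)*(-1), {s, sr^2, ...}: (-1)*(0), {sr, sr^3, ...}: (-1)*(0)
so (chi_2 * chi_5) takes values
  {e} -> 2, {r^3} -> -2, {r^1, r^5} -> 1, {r^2, r^4} -> -1, {s, sr^2, ...} -> 0, {sr, sr^3, ...} -> 0.
Now take the inner product of this character with each irreducible chi from the table, <chi_2*chi_5, chi> = (1/12) sum_C |C| (chi_2*chi_5)(C) conj(chi(C)):
  <chi_2*chi_5, chi_1> = (1/12)[1*(2)*conj(1) + 1*(-2)*conj(1) + 2*(1)*conj(1) + 2*(-1)*conj(1) + 3*(0)*conj(1) + 3*(0)*conj(1)]
      = (1/12)[(2) + (-2) + (2) + (-2) + (0) + (0)] = 0/12 = 0
  <chi_2*chi_5, chi_2> = (1/12)[1*(2)*conj(1) + 1*(-2)*conj(1) + 2*(1)*conj(1) + 2*(-1)*conj(1) + 3*(0)*conj(-1) + 3*(0)*conj(-1)]
      = (1/12)[(2) + (-2) + (2) + (-2) + (0) + (0)] = 0/12 = 0
  <chi_2*chi_5, chi_3> = (1/12)[1*(2)*conj(1) + 1*(-2)*conj(-1) + 2*(1)*conj(-1) + 2*(-1)*conj(1) + 3*(0)*conj(1) + 3*(0)*conj(-1)]
      = (1/12)[(2) + (2) + (-2) + (-2) + (0) + (0)] = 0/12 = 0
  <chi_2*chi_5, chi_4> = (1/12)[1*(2)*conj(1) + 1*(-2)*conj(-1) + 2*(1)*conj(-1) + 2*(-1)*conj(1) + 3*(0)*conj(-1) + 3*(0)*conj(1)]
      = (1/12)[(2) + (2) + (-2) + (-2) + (0) + (0)] = 0/12 = 0
  <chi_2*chi_5, chi_5> = (1/12)[1*(2)*conj(2) + 1*(-2)*conj(-2) + 2*(1)*conj(1) + 2*(-1)*conj(-1) + 3*(0)*conj(0) + 3*(0)*conj(0)]
      = (1/12)[(4) + (4) + (2) + (2) + (0) + (0)] = 12/12 = 1
  <chi_2*chi_5, chi_6> = (1/12)[1*(2)*conj(2) + 1*(-2)*conj(2) + 2*(1)*conj(-1) + 2*(-1)*conj(-1) + 3*(0)*conj(0) + 3*(0)*conj(0)]
      = (1/12)[(4) + (-4) + (-2) + (2) + (0) + (0)] = 0/12 = 0
Hence the multiplicities are chi_5: 1. Dimension check: dim(chi_2)*dim(chi_5) = 1*2 = 2 and sum (mult * dim) = 1*2 = 2.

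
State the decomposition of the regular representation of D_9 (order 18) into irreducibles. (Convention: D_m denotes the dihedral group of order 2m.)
Each irreducible V_i of dimension d_i appears with multiplicity d_i, i.e. rho_reg = (direct sum over all irreducibles V_i) d_i V_i. The irreducible dimensions for D_9 are 1, 1, 2, 2, 2, 2: 2 irreducibles of dimension 1, each with multiplicity 1; 4 irreducibles of dimension 2, each with multiplicity 2. Total dimension 2*1*1 + 4*2*2 = 18 = |G|.

Reasoning: General theorem: in the regular representation of a finite group G, each irreducible appears with multiplicity equal to its dimension. Check: dim(rho_reg) = sum d_i^2 = 1 + 1 + 4 + 4 + 4 + 4 = 18 = |G|.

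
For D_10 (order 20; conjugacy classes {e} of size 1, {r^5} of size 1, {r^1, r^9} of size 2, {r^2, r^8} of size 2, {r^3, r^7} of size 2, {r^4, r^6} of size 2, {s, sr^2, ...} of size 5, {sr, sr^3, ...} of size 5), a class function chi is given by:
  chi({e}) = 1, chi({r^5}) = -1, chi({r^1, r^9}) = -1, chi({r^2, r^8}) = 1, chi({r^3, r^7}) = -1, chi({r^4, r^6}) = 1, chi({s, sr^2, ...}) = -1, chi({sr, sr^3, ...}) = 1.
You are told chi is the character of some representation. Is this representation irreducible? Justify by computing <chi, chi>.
Irreducible: <chi, chi> = 1.

Reasoning: <chi, chi> = (1/|G|) sum_C |C| * |chi(C)|^2 = (1/20)[1*|1|^2 + 1*|-1|^2 + 2*|-1|^2 + 2*|1|^2 + 2*|-1|^2 + 2*|1|^2 + 5*|-1|^2 + 5*|1|^2]
  = (1/20)[(1) + (1) + (2) + (2) + (2) + (2) + (5) + (5)] = 20/20 = 1.
A character is irreducible iff <chi, chi> = 1, so this representation is irreducible.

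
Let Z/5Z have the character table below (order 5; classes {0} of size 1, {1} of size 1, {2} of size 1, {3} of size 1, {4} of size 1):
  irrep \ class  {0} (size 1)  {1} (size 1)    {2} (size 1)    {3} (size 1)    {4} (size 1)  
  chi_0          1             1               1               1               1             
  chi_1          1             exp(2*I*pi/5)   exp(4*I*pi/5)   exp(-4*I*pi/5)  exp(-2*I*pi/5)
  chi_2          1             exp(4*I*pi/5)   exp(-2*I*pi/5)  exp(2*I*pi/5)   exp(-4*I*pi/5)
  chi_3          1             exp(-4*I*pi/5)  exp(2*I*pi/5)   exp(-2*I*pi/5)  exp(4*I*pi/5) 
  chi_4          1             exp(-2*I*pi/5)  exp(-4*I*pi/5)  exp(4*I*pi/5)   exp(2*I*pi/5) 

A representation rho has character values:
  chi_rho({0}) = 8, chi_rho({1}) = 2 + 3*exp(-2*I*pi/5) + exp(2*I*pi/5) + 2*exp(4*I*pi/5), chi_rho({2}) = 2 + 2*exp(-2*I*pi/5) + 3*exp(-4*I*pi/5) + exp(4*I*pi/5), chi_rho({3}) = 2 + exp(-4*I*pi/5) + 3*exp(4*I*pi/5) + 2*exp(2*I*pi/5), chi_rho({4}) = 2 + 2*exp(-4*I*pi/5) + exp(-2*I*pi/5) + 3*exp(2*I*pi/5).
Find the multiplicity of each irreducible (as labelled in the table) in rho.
Multiplicities: chi_0: 2, chi_1: 1, chi_2: 2, chi_3: 0, chi_4: 3.

Reasoning: Use <chi_rho, chi> = (1/|G|) sum_C |C| * chi_rho(C) * conj(chi(C)) with |G| = 5 for each irreducible chi in the table:
  <chi_rho, chi_0> = (1/5)[1*(8)*conj(1) + 1*(2 + 3*exp(-2*I*pi/5) + exp(2*I*pi/5) + 2*exp(4*I*pi/5))*conj(1) + 1*(2 + 2*exp(-2*I*pi/5) + 3*exp(-4*I*pi/5) + exp(4*I*pi/5))*conj(1) + 1*(2 + exp(-4*I*pi/5) + 3*exp(4*I*pi/5) + 2*exp(2*I*pi/5))*conj(1) + 1*(2 + 2*exp(-4*I*pi/5) + exp(-2*I*pi/5) + 3*exp(2*I*pi/5))*conj(1)]
      = (1/5)[(8) + (2 + 3*exp(-2*I*pi/5) + exp(2*I*pi/5) + 2*exp(4*I*pi/5)) + (2 + 2*exp(-2*I*pi/5) + 3*exp(-4*I*pi/5) + exp(4*I*pi/5)) + (2 + exp(-4*I*pi/5) + 3*exp(4*I*pi/5) + 2*exp(2*I*pi/5)) + (2 + 2*exp(-4*I*pi/5) + exp(-2*I*pi/5) + 3*exp(2*I*pi/5))] = 10/5 = 2
  <chi_rho, chi_1> = (1/5)[1*(8)*conj(1) + 1*(2 + 3*exp(-2*I*pi/5) + exp(2*I*pi/5) + 2*exp(4*I*pi/5))*conj(exp(2*I*pi/5)) + 1*(2 + 2*exp(-2*I*pi/5) + 3*exp(-4*I*pi/5) + exp(4*I*pi/5))*conj(exp(4*I*pi/5)) + 1*(2 + exp(-4*I*pi/5) + 3*exp(4*I*pi/5) + 2*exp(2*I*pi/5))*conj(exp(-4*I*pi/5)) + 1*(2 + 2*exp(-4*I*pi/5) + exp(-2*I*pi/5) + 3*exp(2*I*pi/5))*conj(exp(-2*I*pi/5))]
      = (1/5)[(8) + (1 + 2*exp(-2*I*pi/5) + 3*exp(-4*I*pi/5) + 2*exp(2*I*pi/5)) + (1 + 2*exp(-4*I*pi/5) + 2*exp(4*I*pi/5) + 3*exp(2*I*pi/5)) + (1 + 3*exp(-2*I*pi/5) + 2*exp(-4*I*pi/5) + 2*exp(4*I*pi/5)) + (1 + 2*exp(-2*I*pi/5) + 3*exp(4*I*pi/5) + 2*exp(2*I*pi/5))] = 5/5 = 1
  <chi_rho, chi_2> = (1/5)[1*(8)*conj(1) + 1*(2 + 3*exp(-2*I*pi/5) + exp(2*I*pi/5) + 2*exp(4*I*pi/5))*conj(exp(4*I*pi/5)) + 1*(2 + 2*exp(-2*I*pi/5) + 3*exp(-4*I*pi/5) + exp(4*I*pi/5))*conj(exp(-2*I*pi/5)) + 1*(2 + exp(-4*I*pi/5) + 3*exp(4*I*pi/5) + 2*exp(2*I*pi/5))*conj(exp(2*I*pi/5)) + 1*(2 + 2*exp(-4*I*pi/5) + exp(-2*I*pi/5) + 3*exp(2*I*pi/5))*conj(exp(-4*I*pi/5))]
      = (1/5)[(8) + (2 + 2*exp(-4*I*pi/5) + exp(-2*I*pi/5) + 3*exp(4*I*pi/5)) + (2 + 3*exp(-2*I*pi/5) + exp(-4*I*pi/5) + 2*exp(2*I*pi/5)) + (2 + 2*exp(-2*I*pi/5) + exp(4*I*pi/5) + 3*exp(2*I*pi/5)) + (2 + 3*exp(-4*I*pi/5) + exp(2*I*pi/5) + 2*exp(4*I*pi/5))] = 10/5 = 2
  <chi_rho, chi_3> = (1/5)[1*(8)*conj(1) + 1*(2 + 3*exp(-2*I*pi/5) + exp(2*I*pi/5) + 2*exp(4*I*pi/5))*conj(exp(-4*I*pi/5)) + 1*(2 + 2*exp(-2*I*pi/5) + 3*exp(-4*I*pi/5) + exp(4*I*pi/5))*conj(exp(2*I*pi/5)) + 1*(2 + exp(-4*I*pi/5) + 3*exp(4*I*pi/5) + 2*exp(2*I*pi/5))*conj(exp(-2*I*pi/5)) + 1*(2 + 2*exp(-4*I*pi/5) + exp(-2*I*pi/5) + 3*exp(2*I*pi/5))*conj(exp(4*I*pi/5))]
      = (1/5)[(8) + (2*exp(-2*I*pi/5) + exp(-4*I*pi/5) + 2*exp(4*I*pi/5) + 3*exp(2*I*pi/5)) + (2*exp(-2*I*pi/5) + 2*exp(-4*I*pi/5) + exp(2*I*pi/5) + 3*exp(4*I*pi/5)) + (3*exp(-4*I*pi/5) + exp(-2*I*pi/5) + 2*exp(4*I*pi/5) + 2*exp(2*I*pi/5)) + (3*exp(-2*I*pi/5) + 2*exp(-4*I*pi/5) + exp(4*I*pi/5) + 2*exp(2*I*pi/5))] = 0/5 = 0
  <chi_rho, chi_4> = (1/5)[1*(8)*conj(1) + 1*(2 + 3*exp(-2*I*pi/5) + exp(2*I*pi/5) + 2*exp(4*I*pi/5))*conj(exp(-2*I*pi/5)) + 1*(2 + 2*exp(-2*I*pi/5) + 3*exp(-4*I*pi/5) + exp(4*I*pi/5))*conj(exp(-4*I*pi/5)) + 1*(2 + exp(-4*I*pi/5) + 3*exp(4*I*pi/5) + 2*exp(2*I*pi/5))*conj(exp(4*I*pi/5)) + 1*(2 + 2*exp(-4*I*pi/5) + exp(-2*I*pi/5) + 3*exp(2*I*pi/5))*conj(exp(2*I*pi/5))]
      = (1/5)[(8) + (3 + 2*exp(-4*I*pi/5) + exp(4*I*pi/5) + 2*exp(2*I*pi/5)) + (3 + exp(-2*I*pi/5) + 2*exp(4*I*pi/5) + 2*exp(2*I*pi/5)) + (3 + 2*exp(-2*I*pi/5) + 2*exp(-4*I*pi/5) + exp(2*I*pi/5)) + (3 + 2*exp(-2*I*pi/5) + exp(-4*I*pi/5) + 2*exp(4*I*pi/5))] = 15/5 = 3
(Exp terms are combined using exp(i*s)*conj(exp(i*t)) = exp(i*(s-t)), and sums of them are collapsed using the identity that for every m > 1 the m distinct m-th roots of unity sum to 0, e.g. 1 + exp(2*I*pi/3) + exp(-2*I*pi/3) = 0.)
Dimension check: dim(rho) = sum (mult * dim) = 2*1 + 1*1 + 2*1 + 0*1 + 3*1 = 8 = chi_rho(e) = 8.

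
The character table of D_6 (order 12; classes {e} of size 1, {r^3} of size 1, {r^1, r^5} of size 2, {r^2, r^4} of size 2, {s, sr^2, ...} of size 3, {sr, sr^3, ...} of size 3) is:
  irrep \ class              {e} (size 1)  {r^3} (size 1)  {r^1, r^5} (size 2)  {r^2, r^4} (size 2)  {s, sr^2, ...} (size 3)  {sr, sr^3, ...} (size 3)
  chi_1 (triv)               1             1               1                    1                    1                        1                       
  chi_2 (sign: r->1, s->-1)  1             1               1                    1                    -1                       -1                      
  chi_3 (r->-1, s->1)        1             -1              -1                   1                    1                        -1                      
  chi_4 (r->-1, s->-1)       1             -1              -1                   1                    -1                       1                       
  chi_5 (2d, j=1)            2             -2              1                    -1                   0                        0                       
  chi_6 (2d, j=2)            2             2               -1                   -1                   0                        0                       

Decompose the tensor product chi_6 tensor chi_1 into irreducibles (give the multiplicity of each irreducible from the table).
chi_6 tensor chi_1 = chi_6 (all other irreducibles have multiplicity 0).

Derivation: The character of a tensor product is the pointwise product (chi_6 * chi_1)(C) = chi_6(C) * chi_1(C):
  {e}: (2)*(1), {r^3}: (2)*(1), {r^1, r^5}: (-1)*(1), {r^2, r^4}: (-1)*(1), {s, sr^2, ...}: (0)*(1), {sr, sr^3, ...}: (0)*(1)
so (chi_6 * chi_1) takes values
  {e} -> 2, {r^3} -> 2, {r^1, r^5} -> -1, {r^2, r^4} -> -1, {s, sr^2, ...} -> 0, {sr, sr^3, ...} -> 0.
Now take the inner product of this character with each irreducible chi from the table, <chi_6*chi_1, chi> = (1/12) sum_C |C| (chi_6*chi_1)(C) conj(chi(C)):
  <chi_6*chi_1, chi_1> = (1/12)[1*(2)*conj(1) + 1*(2)*conj(1) + 2*(-1)*conj(1) + 2*(-1)*conj(1) + 3*(0)*conj(1) + 3*(0)*conj(1)]
      = (1/12)[(2) + (2) + (-2) + (-2) + (0) + (0)] = 0/12 = 0
  <chi_6*chi_1, chi_2> = (1/12)[1*(2)*conj(1) + 1*(2)*conj(1) + 2*(-1)*conj(1) + 2*(-1)*conj(1) + 3*(0)*conj(-1) + 3*(0)*conj(-1)]
      = (1/12)[(2) + (2) + (-2) + (-2) + (0) + (0)] = 0/12 = 0
  <chi_6*chi_1, chi_3> = (1/12)[1*(2)*conj(1) + 1*(2)*conj(-1) + 2*(-1)*conj(-1) + 2*(-1)*conj(1) + 3*(0)*conj(1) + 3*(0)*conj(-1)]
      = (1/12)[(2) + (-2) + (2) + (-2) + (0) + (0)] = 0/12 = 0
  <chi_6*chi_1, chi_4> = (1/12)[1*(2)*conj(1) + 1*(2)*conj(-1) + 2*(-1)*conj(-1) + 2*(-1)*conj(1) + 3*(0)*conj(-1) + 3*(0)*conj(1)]
      = (1/12)[(2) + (-2) + (2) + (-2) + (0) + (0)] = 0/12 = 0
  <chi_6*chi_1, chi_5> = (1/12)[1*(2)*conj(2) + 1*(2)*conj(-2) + 2*(-1)*conj(1) + 2*(-1)*conj(-1) + 3*(0)*conj(0) + 3*(0)*conj(0)]
      = (1/12)[(4) + (-4) + (-2) + (2) + (0) + (0)] = 0/12 = 0
  <chi_6*chi_1, chi_6> = (1/12)[1*(2)*conj(2) + 1*(2)*conj(2) + 2*(-1)*conj(-1) + 2*(-1)*conj(-1) + 3*(0)*conj(0) + 3*(0)*conj(0)]
      = (1/12)[(4) + (4) + (2) + (2) + (0) + (0)] = 12/12 = 1
Hence the multiplicities are chi_6: 1. Dimension check: dim(chi_6)*dim(chi_1) = 2*1 = 2 and sum (mult * dim) = 1*2 = 2.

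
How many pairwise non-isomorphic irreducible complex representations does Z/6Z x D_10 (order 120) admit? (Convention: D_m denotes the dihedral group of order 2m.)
48

Argument: The number of irreducible complex representations of a finite group equals its number of conjugacy classes. For a direct product, #classes(G x H) = #classes(G) * #classes(H). Z/6Z has 6 classes (abelian), D_10 has 8 classes, so 6 * 8 = 48, so Z/6Z x D_10 (order 120) has exactly 48 irreducible complex representations.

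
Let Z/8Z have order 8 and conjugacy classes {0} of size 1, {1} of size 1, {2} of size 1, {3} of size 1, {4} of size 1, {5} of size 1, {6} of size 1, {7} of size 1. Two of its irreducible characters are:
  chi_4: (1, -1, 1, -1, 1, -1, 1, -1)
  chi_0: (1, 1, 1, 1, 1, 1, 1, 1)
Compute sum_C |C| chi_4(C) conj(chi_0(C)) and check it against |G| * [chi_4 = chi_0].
Sum = 0; so <chi_4, chi_0> = 0 (distinct irreducibles are orthogonal).

Explanation: Compute term by term over conjugacy classes (|C| * chi_4(C) * conj(chi_0(C))):
  1*(1)*conj(1) + 1*(-1)*conj(1) + 1*(1)*conj(1) + 1*(-1)*conj(1) + 1*(1)*conj(1) + 1*(-1)*conj(1) + 1*(1)*conj(1) + 1*(-1)*conj(1)
  = (1) + (-1) + (1) + (-1) + (1) + (-1) + (1) + (-1)
  = 0.
(Exp terms are combined using exp(i*s)*conj(exp(i*t)) = exp(i*(s-t)), and sums of them are collapsed using the identity that for every m > 1 the m distinct m-th roots of unity sum to 0, e.g. 1 + exp(2*I*pi/3) + exp(-2*I*pi/3) = 0.)
Dividing by |G| = 8 gives 0/8 = 0, matching the row-orthogonality relation <chi_4, chi_0> = [chi_4 = chi_0].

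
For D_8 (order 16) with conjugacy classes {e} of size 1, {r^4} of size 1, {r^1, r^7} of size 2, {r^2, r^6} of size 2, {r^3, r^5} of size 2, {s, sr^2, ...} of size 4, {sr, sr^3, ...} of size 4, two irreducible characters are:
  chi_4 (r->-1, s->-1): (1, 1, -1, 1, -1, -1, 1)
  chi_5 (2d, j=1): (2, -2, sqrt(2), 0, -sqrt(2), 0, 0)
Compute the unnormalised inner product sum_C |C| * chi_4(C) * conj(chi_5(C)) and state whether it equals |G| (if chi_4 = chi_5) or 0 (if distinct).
Sum = 0; so <chi_4, chi_5> = 0 (distinct irreducibles are orthogonal).

Reasoning: Compute term by term over conjugacy classes (|C| * chi_4(C) * conj(chi_5(C))):
  1*(1)*conj(2) + 1*(1)*conj(-2) + 2*(-1)*conj(sqrt(2)) + 2*(1)*conj(0) + 2*(-1)*conj(-sqrt(2)) + 4*(-1)*conj(0) + 4*(1)*conj(0)
  = (2) + (-2) + (-2*sqrt(2)) + (0) + (2*sqrt(2)) + (0) + (0)
  = 0.
Dividing by |G| = 16 gives 0/16 = 0, matching the row-orthogonality relation <chi_4, chi_5> = [chi_4 = chi_5].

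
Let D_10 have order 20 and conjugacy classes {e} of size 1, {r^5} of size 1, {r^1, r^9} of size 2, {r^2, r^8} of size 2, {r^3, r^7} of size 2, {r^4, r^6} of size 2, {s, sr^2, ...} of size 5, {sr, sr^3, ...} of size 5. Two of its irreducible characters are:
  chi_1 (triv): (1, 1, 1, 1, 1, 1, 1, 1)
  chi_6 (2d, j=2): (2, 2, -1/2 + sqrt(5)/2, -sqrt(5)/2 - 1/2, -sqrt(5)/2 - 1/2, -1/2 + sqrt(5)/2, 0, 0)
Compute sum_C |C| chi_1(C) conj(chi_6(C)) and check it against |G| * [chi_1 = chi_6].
Sum = 0; so <chi_1, chi_6> = 0 (distinct irreducibles are orthogonal).

Why: Compute term by term over conjugacy classes (|C| * chi_1(C) * conj(chi_6(C))):
  1*(1)*conj(2) + 1*(1)*conj(2) + 2*(1)*conj(-1/2 + sqrt(5)/2) + 2*(1)*conj(-sqrt(5)/2 - 1/2) + 2*(1)*conj(-sqrt(5)/2 - 1/2) + 2*(1)*conj(-1/2 + sqrt(5)/2) + 5*(1)*conj(0) + 5*(1)*conj(0)
  = (2) + (2) + (-1 + sqrt(5)) + (-sqrt(5) - 1) + (-sqrt(5) - 1) + (-1 + sqrt(5)) + (0) + (0)
  = 0.
Dividing by |G| = 20 gives 0/20 = 0, matching the row-orthogonality relation <chi_1, chi_6> = [chi_1 = chi_6].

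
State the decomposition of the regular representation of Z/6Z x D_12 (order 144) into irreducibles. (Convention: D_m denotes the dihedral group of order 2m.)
Each irreducible V_i of dimension d_i appears with multiplicity d_i, i.e. rho_reg = (direct sum over all irreducibles V_i) d_i V_i. The irreducible dimensions for Z/6Z x D_12 are 1, 1, 1, 1, 1, 1, 1, 1, 1, 1, 1, 1, 1, 1, 1, 1, 1, 1, 1, 1, 1, 1, 1, 1, 2, 2, 2, 2, 2, 2, 2, 2, 2, 2, 2, 2, 2, 2, 2, 2, 2, 2, 2, 2, 2, 2, 2, 2, 2, 2, 2, 2, 2, 2: 24 irreducibles of dimension 1, each with multiplicity 1; 30 irreducibles of dimension 2, each with multiplicity 2. Total dimension 24*1*1 + 30*2*2 = 144 = |G|.

Justification: General theorem: in the regular representation of a finite group G, each irreducible appears with multiplicity equal to its dimension. Check: dim(rho_reg) = sum d_i^2 = 1 + 1 + 1 + 1 + 1 + 1 + 1 + 1 + 1 + 1 + 1 + 1 + 1 + 1 + 1 + 1 + 1 + 1 + 1 + 1 + 1 + 1 + 1 + 1 + 4 + 4 + 4 + 4 + 4 + 4 + 4 + 4 + 4 + 4 + 4 + 4 + 4 + 4 + 4 + 4 + 4 + 4 + 4 + 4 + 4 + 4 + 4 + 4 + 4 + 4 + 4 + 4 + 4 + 4 = 144 = |G|.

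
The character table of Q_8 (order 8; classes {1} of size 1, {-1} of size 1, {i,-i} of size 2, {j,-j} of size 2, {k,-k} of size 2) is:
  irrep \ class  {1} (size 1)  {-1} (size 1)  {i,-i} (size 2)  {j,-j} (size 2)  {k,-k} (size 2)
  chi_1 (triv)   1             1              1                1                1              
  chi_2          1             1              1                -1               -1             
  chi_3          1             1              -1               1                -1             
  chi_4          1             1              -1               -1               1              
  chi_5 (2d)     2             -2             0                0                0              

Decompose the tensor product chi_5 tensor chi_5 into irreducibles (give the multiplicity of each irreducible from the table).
chi_5 tensor chi_5 = chi_1 + chi_2 + chi_3 + chi_4 (all other irreducibles have multiplicity 0).

Solution. The character of a tensor product is the pointwise product (chi_5 * chi_5)(C) = chi_5(C) * chi_5(C):
  {1}: (2)*(2), {-1}: (-2)*(-2), {i,-i}: (0)*(0), {j,-j}: (0)*(0), {k,-k}: (0)*(0)
so (chi_5 * chi_5) takes values
  {1} -> 4, {-1} -> 4, {i,-i} -> 0, {j,-j} -> 0, {k,-k} -> 0.
Now take the inner product of this character with each irreducible chi from the table, <chi_5*chi_5, chi> = (1/8) sum_C |C| (chi_5*chi_5)(C) conj(chi(C)):
  <chi_5*chi_5, chi_1> = (1/8)[1*(4)*conj(1) + 1*(4)*conj(1) + 2*(0)*conj(1) + 2*(0)*conj(1) + 2*(0)*conj(1)]
      = (1/8)[(4) + (4) + (0) + (0) + (0)] = 8/8 = 1
  <chi_5*chi_5, chi_2> = (1/8)[1*(4)*conj(1) + 1*(4)*conj(1) + 2*(0)*conj(1) + 2*(0)*conj(-1) + 2*(0)*conj(-1)]
      = (1/8)[(4) + (4) + (0) + (0) + (0)] = 8/8 = 1
  <chi_5*chi_5, chi_3> = (1/8)[1*(4)*conj(1) + 1*(4)*conj(1) + 2*(0)*conj(-1) + 2*(0)*conj(1) + 2*(0)*conj(-1)]
      = (1/8)[(4) + (4) + (0) + (0) + (0)] = 8/8 = 1
  <chi_5*chi_5, chi_4> = (1/8)[1*(4)*conj(1) + 1*(4)*conj(1) + 2*(0)*conj(-1) + 2*(0)*conj(-1) + 2*(0)*conj(1)]
      = (1/8)[(4) + (4) + (0) + (0) + (0)] = 8/8 = 1
  <chi_5*chi_5, chi_5> = (1/8)[1*(4)*conj(2) + 1*(4)*conj(-2) + 2*(0)*conj(0) + 2*(0)*conj(0) + 2*(0)*conj(0)]
      = (1/8)[(8) + (-8) + (0) + (0) + (0)] = 0/8 = 0
Hence the multiplicities are chi_1: 1, chi_2: 1, chi_3: 1, chi_4: 1. Dimension check: dim(chi_5)*dim(chi_5) = 2*2 = 4 and sum (mult * dim) = 1*1 + 1*1 + 1*1 + 1*1 = 4.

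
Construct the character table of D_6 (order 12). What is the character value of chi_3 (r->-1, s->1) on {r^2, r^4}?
Conjugacy classes: {e} of size 1, {r^3} of size 1, {r^1, r^5} of size 2, {r^2, r^4} of size 2, {s, sr^2, ...} of size 3, {sr, sr^3, ...} of size 3.
Character table:
  irrep \ class              {e} (size 1)  {r^3} (size 1)  {r^1, r^5} (size 2)  {r^2, r^4} (size 2)  {s, sr^2, ...} (size 3)  {sr, sr^3, ...} (size 3)
  chi_1 (triv)               1             1               1                    1                    1                        1                       
  chi_2 (sign: r->1, s->-1)  1             1               1                    1                    -1                       -1                      
  chi_3 (r->-1, s->1)        1             -1              -1                   1                    1                        -1                      
  chi_4 (r->-1, s->-1)       1             -1              -1                   1                    -1                       1                       
  chi_5 (2d, j=1)            2             -2              1                    -1                   0                        0                       
  chi_6 (2d, j=2)            2             2               -1                   -1                   0                        0                       

Spot check: chi_3 (r->-1, s->1) on {r^2, r^4} = 1.

Derivation: D_6 has order 2*6 = 12 with 6 conjugacy classes, hence 6 irreducibles. Sum of squared dims 1 + 1 + 1 + 1 + 4 + 4 = 12 = |G|. Linear characters come from the abelianisation; the 2-dimensional irreps have character r^k -> 2*cos(2*pi*j*k/6), reflections -> 0.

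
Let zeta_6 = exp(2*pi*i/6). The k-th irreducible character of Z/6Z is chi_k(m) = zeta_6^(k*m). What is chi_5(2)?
chi_5(2) = zeta_6^10 = exp(-2*I*pi/3)

Reasoning: chi_5(2) = zeta_6^(5*2) = zeta_6^10. Since zeta_6^6 = 1, this equals zeta_6^4 = exp(2*pi*i*4/6) = exp(-2*I*pi/3).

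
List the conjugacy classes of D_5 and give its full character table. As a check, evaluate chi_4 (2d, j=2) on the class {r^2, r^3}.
Conjugacy classes: {e} of size 1, {r^1, r^4} of size 2, {r^2, r^3} of size 2, {s, sr, ..., sr^4} of size 5.
Character table:
  irrep \ class              {e} (size 1)  {r^1, r^4} (size 2)  {r^2, r^3} (size 2)  {s, sr, ..., sr^4} (size 5)
  chi_1 (triv)               1             1                    1                    1                          
  chi_2 (sign: r->1, s->-1)  1             1                    1                    -1                         
  chi_3 (2d, j=1)            2             -1/2 + sqrt(5)/2     -sqrt(5)/2 - 1/2     0                          
  chi_4 (2d, j=2)            2             -sqrt(5)/2 - 1/2     -1/2 + sqrt(5)/2     0                          

Spot check: chi_4 (2d, j=2) on {r^2, r^3} = -1/2 + sqrt(5)/2.

Proof sketch: D_5 has order 2*5 = 10 with 4 conjugacy classes, hence 4 irreducibles. Sum of squared dims 1 + 1 + 4 + 4 = 10 = |G|. Linear characters come from the abelianisation; the 2-dimensional irreps have character r^k -> 2*cos(2*pi*j*k/5), reflections -> 0.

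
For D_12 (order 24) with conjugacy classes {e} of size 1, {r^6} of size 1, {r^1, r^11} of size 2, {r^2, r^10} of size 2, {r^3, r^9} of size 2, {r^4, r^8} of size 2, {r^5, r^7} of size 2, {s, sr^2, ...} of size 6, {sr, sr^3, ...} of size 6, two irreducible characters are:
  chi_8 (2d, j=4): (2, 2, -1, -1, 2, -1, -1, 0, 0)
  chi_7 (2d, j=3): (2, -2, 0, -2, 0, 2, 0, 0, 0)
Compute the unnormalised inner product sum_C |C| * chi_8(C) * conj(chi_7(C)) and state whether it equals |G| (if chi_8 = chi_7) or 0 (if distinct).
Sum = 0; so <chi_8, chi_7> = 0 (distinct irreducibles are orthogonal).

Details: Compute term by term over conjugacy classes (|C| * chi_8(C) * conj(chi_7(C))):
  1*(2)*conj(2) + 1*(2)*conj(-2) + 2*(-1)*conj(0) + 2*(-1)*conj(-2) + 2*(2)*conj(0) + 2*(-1)*conj(2) + 2*(-1)*conj(0) + 6*(0)*conj(0) + 6*(0)*conj(0)
  = (4) + (-4) + (0) + (4) + (0) + (-4) + (0) + (0) + (0)
  = 0.
Dividing by |G| = 24 gives 0/24 = 0, matching the row-orthogonality relation <chi_8, chi_7> = [chi_8 = chi_7].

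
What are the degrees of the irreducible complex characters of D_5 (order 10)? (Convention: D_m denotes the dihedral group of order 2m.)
Dimensions: 1, 1, 2, 2

Proof sketch: There are 4 irreducibles (= number of conjugacy classes). Their dimensions d_i satisfy sum d_i^2 = |G| = 10: 1 + 1 + 4 + 4 = 10.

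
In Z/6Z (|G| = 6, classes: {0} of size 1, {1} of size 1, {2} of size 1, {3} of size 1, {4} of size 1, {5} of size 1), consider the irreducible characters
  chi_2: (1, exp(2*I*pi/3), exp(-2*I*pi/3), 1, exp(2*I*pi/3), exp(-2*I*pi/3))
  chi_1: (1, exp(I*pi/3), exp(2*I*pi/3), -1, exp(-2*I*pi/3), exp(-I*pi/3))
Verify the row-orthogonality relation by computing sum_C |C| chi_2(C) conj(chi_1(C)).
Sum = 0; so <chi_2, chi_1> = 0 (distinct irreducibles are orthogonal).

Justification: Compute term by term over conjugacy classes (|C| * chi_2(C) * conj(chi_1(C))):
  1*(1)*conj(1) + 1*(exp(2*I*pi/3))*conj(exp(I*pi/3)) + 1*(exp(-2*I*pi/3))*conj(exp(2*I*pi/3)) + 1*(1)*conj(-1) + 1*(exp(2*I*pi/3))*conj(exp(-2*I*pi/3)) + 1*(exp(-2*I*pi/3))*conj(exp(-I*pi/3))
  = (1) + (exp(I*pi/3)) + (exp(2*I*pi/3)) + (-1) + (exp(-2*I*pi/3)) + (exp(-I*pi/3))
  = 0.
(Exp terms are combined using exp(i*s)*conj(exp(i*t)) = exp(i*(s-t)), and sums of them are collapsed using the identity that for every m > 1 the m distinct m-th roots of unity sum to 0, e.g. 1 + exp(2*I*pi/3) + exp(-2*I*pi/3) = 0.)
Dividing by |G| = 6 gives 0/6 = 0, matching the row-orthogonality relation <chi_2, chi_1> = [chi_2 = chi_1].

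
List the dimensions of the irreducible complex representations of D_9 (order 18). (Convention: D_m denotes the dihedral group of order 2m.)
Dimensions: 1, 1, 2, 2, 2, 2

Proof sketch: There are 6 irreducibles (= number of conjugacy classes). Their dimensions d_i satisfy sum d_i^2 = |G| = 18: 1 + 1 + 4 + 4 + 4 + 4 = 18.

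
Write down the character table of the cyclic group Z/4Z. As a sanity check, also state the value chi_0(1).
Character table of Z/4Z (irreps indexed chi_0,...,chi_3 with chi_k(m) = zeta_4^(k*m), zeta_4 = exp(2*pi*i/4)):
  irrep \ class  {0} (size 1)  {1} (size 1)  {2} (size 1)  {3} (size 1)
  chi_0          1             1             1             1           
  chi_1          1             I             -1            -I          
  chi_2          1             -1            1             -1          
  chi_3          1             -I            -1            I           

Spot check: chi_0(1) = zeta_4^(0*1) = zeta_4^0 = 1.

Why: Z/4Z is abelian, so all 4 irreducible complex representations are 1-dimensional. They are given by chi_k(m) = zeta_4^(k*m) for k = 0,...,3. Row orthogonality: sum_m chi_k(m) conj(chi_l(m)) = 4 * [k = l].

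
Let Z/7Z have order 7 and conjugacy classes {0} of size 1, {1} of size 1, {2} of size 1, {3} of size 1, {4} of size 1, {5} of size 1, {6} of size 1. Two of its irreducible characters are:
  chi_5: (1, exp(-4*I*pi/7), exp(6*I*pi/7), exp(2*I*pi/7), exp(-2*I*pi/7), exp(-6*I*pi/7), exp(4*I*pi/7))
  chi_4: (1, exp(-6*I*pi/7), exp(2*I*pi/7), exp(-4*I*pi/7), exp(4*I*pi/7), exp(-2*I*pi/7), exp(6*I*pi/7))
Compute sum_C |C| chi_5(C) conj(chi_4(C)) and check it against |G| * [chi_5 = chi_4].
Sum = 0; so <chi_5, chi_4> = 0 (distinct irreducibles are orthogonal).

Details: Compute term by term over conjugacy classes (|C| * chi_5(C) * conj(chi_4(C))):
  1*(1)*conj(1) + 1*(exp(-4*I*pi/7))*conj(exp(-6*I*pi/7)) + 1*(exp(6*I*pi/7))*conj(exp(2*I*pi/7)) + 1*(exp(2*I*pi/7))*conj(exp(-4*I*pi/7)) + 1*(exp(-2*I*pi/7))*conj(exp(4*I*pi/7)) + 1*(exp(-6*I*pi/7))*conj(exp(-2*I*pi/7)) + 1*(exp(4*I*pi/7))*conj(exp(6*I*pi/7))
  = (1) + (exp(2*I*pi/7)) + (exp(4*I*pi/7)) + (exp(6*I*pi/7)) + (exp(-6*I*pi/7)) + (exp(-4*I*pi/7)) + (exp(-2*I*pi/7))
  = 0.
(Exp terms are combined using exp(i*s)*conj(exp(i*t)) = exp(i*(s-t)), and sums of them are collapsed using the identity that for every m > 1 the m distinct m-th roots of unity sum to 0, e.g. 1 + exp(2*I*pi/3) + exp(-2*I*pi/3) = 0.)
Dividing by |G| = 7 gives 0/7 = 0, matching the row-orthogonality relation <chi_5, chi_4> = [chi_5 = chi_4].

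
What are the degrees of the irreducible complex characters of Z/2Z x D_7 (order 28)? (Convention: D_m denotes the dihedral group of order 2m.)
Dimensions: 1, 1, 1, 1, 2, 2, 2, 2, 2, 2

Proof sketch: There are 10 irreducibles (= number of conjugacy classes). Their dimensions d_i satisfy sum d_i^2 = |G| = 28: 1 + 1 + 1 + 1 + 4 + 4 + 4 + 4 + 4 + 4 = 28. (For the product with Z/2Z: each of the 2 1-dim characters of Z/2Z tensors with each irrep of D_7, giving 2 copies of each D_7-dimension.)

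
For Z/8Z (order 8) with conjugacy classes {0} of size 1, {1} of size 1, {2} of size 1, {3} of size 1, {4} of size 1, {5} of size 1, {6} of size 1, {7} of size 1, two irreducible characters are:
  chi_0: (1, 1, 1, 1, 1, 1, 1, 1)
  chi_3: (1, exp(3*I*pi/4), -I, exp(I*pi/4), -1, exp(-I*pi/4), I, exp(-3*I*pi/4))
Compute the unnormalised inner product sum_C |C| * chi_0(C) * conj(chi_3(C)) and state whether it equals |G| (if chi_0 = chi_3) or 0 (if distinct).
Sum = 0; so <chi_0, chi_3> = 0 (distinct irreducibles are orthogonal).

Derivation: Compute term by term over conjugacy classes (|C| * chi_0(C) * conj(chi_3(C))):
  1*(1)*conj(1) + 1*(1)*conj(exp(3*I*pi/4)) + 1*(1)*conj(-I) + 1*(1)*conj(exp(I*pi/4)) + 1*(1)*conj(-1) + 1*(1)*conj(exp(-I*pi/4)) + 1*(1)*conj(I) + 1*(1)*conj(exp(-3*I*pi/4))
  = (1) + (exp(-3*I*pi/4)) + (I) + (exp(-I*pi/4)) + (-1) + (exp(I*pi/4)) + (-I) + (exp(3*I*pi/4))
  = 0.
(Exp terms are combined using exp(i*s)*conj(exp(i*t)) = exp(i*(s-t)), and sums of them are collapsed using the identity that for every m > 1 the m distinct m-th roots of unity sum to 0, e.g. 1 + exp(2*I*pi/3) + exp(-2*I*pi/3) = 0.)
Dividing by |G| = 8 gives 0/8 = 0, matching the row-orthogonality relation <chi_0, chi_3> = [chi_0 = chi_3].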